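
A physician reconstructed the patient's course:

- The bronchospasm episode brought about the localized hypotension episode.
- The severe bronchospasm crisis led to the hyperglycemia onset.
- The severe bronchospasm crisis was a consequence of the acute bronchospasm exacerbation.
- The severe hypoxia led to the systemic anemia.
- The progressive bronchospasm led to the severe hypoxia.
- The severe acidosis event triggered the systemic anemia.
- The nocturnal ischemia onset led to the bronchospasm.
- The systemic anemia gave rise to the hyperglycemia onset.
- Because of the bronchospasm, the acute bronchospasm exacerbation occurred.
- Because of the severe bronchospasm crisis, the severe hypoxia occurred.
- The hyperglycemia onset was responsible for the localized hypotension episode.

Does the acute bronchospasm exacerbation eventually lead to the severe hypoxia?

Yes

There is a causal chain: the acute bronchospasm exacerbation → the severe bronchospasm crisis → the severe hypoxia.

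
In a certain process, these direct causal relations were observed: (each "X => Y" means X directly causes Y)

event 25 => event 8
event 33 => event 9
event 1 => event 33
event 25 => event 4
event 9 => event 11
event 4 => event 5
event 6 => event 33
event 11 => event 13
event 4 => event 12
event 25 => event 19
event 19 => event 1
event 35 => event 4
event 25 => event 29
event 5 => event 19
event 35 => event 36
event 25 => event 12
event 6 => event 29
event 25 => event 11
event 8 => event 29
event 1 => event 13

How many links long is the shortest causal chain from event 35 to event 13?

5

Shortest chain: event 35 → event 4 → event 5 → event 19 → event 1 → event 13.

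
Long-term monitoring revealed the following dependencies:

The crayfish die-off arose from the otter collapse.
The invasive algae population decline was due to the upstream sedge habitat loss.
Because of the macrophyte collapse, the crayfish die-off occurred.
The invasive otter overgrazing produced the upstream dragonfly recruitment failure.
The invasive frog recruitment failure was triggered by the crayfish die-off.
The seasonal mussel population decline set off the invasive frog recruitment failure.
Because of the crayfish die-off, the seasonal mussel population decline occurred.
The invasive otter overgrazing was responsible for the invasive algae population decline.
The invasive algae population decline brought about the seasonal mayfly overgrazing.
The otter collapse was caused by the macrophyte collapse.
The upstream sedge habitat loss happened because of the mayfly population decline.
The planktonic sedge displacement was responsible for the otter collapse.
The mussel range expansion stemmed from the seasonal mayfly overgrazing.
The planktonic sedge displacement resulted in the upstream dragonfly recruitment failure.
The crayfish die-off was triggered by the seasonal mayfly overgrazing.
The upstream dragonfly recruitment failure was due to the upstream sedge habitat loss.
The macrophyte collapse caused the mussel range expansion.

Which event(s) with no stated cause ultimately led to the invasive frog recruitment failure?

the invasive otter overgrazing, the macrophyte collapse, the mayfly population decline, the planktonic sedge displacement

Tracing upstream from the invasive frog recruitment failure: the invasive frog recruitment failure ← the crayfish die-off ← the seasonal mayfly overgrazing ← the invasive algae population decline ← the invasive otter overgrazing.
A separate upstream branch: the invasive frog recruitment failure ← the crayfish die-off ← the seasonal mayfly overgrazing ← the invasive algae population decline ← the upstream sedge habitat loss ← the mayfly population decline.
A separate upstream branch: the invasive frog recruitment failure ← the crayfish die-off ← the macrophyte collapse.
A separate upstream branch: the invasive frog recruitment failure ← the crayfish die-off ← the otter collapse ← the planktonic sedge displacement.
Each of those chain origins has no stated cause.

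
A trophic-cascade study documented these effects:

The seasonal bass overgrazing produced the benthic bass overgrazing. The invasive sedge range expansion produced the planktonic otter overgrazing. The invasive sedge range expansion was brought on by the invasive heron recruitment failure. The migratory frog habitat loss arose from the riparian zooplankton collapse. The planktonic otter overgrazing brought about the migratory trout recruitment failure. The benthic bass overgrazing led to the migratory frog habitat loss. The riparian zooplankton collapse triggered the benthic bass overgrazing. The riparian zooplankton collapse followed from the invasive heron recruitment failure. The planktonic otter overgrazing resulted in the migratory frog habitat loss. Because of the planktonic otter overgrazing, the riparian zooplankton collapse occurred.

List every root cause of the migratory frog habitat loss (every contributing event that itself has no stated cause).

the invasive heron recruitment failure, the seasonal bass overgrazing

Tracing upstream from the migratory frog habitat loss: the migratory frog habitat loss ← the riparian zooplankton collapse ← the invasive heron recruitment failure.
A separate upstream branch: the migratory frog habitat loss ← the benthic bass overgrazing ← the seasonal bass overgrazing.
Each of those chain origins has no stated cause.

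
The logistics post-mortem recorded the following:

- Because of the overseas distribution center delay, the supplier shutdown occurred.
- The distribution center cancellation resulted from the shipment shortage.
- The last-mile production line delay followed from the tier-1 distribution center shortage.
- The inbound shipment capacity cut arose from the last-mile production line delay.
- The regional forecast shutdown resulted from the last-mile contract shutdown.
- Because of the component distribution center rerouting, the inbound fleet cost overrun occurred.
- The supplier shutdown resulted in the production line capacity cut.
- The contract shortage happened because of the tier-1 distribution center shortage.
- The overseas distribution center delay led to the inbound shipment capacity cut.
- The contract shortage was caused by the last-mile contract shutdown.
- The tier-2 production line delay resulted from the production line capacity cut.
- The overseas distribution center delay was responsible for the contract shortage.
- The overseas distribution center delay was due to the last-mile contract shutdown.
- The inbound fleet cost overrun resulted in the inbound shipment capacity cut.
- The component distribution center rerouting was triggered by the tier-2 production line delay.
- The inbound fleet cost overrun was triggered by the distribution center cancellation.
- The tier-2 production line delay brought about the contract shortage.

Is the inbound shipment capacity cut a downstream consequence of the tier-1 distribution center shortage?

There is a causal chain: the tier-1 distribution center shortage → the last-mile production line delay → the inbound shipment capacity cut.

Yes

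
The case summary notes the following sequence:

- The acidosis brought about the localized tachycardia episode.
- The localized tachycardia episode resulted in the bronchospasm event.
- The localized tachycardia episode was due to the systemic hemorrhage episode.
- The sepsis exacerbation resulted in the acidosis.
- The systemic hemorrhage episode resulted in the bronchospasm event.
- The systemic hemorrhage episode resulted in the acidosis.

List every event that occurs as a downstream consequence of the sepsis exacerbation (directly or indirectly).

the acidosis, the bronchospasm event, the localized tachycardia episode

Direct effects: the acidosis.
2 steps out: the localized tachycardia episode.
3 steps out: the bronchospasm event.
Not reachable from it: the systemic hemorrhage episode.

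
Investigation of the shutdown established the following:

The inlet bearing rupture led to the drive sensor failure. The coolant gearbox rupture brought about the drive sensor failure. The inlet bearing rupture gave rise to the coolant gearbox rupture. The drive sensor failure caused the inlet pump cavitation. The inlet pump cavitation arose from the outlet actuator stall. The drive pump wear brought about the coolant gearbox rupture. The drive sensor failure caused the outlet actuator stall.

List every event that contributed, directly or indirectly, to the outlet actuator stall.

Immediate cause of the outlet actuator stall: the drive sensor failure.
Further upstream: the inlet bearing rupture, the coolant gearbox rupture, the drive pump wear.

the coolant gearbox rupture, the drive pump wear, the drive sensor failure, the inlet bearing rupture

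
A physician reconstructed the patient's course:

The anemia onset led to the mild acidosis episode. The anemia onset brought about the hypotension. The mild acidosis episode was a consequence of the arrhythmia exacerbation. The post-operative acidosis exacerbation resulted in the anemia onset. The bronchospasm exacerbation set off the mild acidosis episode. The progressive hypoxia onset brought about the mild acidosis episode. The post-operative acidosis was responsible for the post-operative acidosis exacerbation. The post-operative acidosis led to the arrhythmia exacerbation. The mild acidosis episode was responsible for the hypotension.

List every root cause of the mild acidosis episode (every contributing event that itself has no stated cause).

Tracing upstream from the mild acidosis episode: the mild acidosis episode ← the arrhythmia exacerbation ← the post-operative acidosis.
A separate upstream branch: the mild acidosis episode ← the progressive hypoxia onset.
A separate upstream branch: the mild acidosis episode ← the bronchospasm exacerbation.
Each of those chain origins has no stated cause.

the bronchospasm exacerbation, the post-operative acidosis, the progressive hypoxia onset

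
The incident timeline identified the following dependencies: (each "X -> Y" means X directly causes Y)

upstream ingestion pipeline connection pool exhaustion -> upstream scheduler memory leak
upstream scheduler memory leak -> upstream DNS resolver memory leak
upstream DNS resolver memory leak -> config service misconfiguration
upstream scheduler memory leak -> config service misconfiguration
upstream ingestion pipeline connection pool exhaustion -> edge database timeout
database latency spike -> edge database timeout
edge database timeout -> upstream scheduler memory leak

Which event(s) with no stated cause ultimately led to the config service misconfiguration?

Tracing upstream from the config service misconfiguration: the config service misconfiguration ← the upstream scheduler memory leak ← the upstream ingestion pipeline connection pool exhaustion.
A separate upstream branch: the config service misconfiguration ← the upstream scheduler memory leak ← the edge database timeout ← the database latency spike.
Each of those chain origins has no stated cause.

the database latency spike, the upstream ingestion pipeline connection pool exhaustion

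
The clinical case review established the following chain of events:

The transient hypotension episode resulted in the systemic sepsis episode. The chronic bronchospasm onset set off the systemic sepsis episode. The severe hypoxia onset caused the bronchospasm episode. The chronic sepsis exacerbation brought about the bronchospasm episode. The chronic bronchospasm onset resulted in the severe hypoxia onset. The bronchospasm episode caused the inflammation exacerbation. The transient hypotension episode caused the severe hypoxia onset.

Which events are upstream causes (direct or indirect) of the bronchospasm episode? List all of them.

the chronic bronchospasm onset, the chronic sepsis exacerbation, the severe hypoxia onset, the transient hypotension episode

Immediate causes of the bronchospasm episode: the chronic sepsis exacerbation, the severe hypoxia onset.
Further upstream: the transient hypotension episode, the chronic bronchospasm onset.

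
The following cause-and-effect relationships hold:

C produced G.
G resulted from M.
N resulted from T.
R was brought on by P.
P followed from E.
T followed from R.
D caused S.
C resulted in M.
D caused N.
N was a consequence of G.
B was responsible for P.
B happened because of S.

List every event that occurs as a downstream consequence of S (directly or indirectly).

B, N, P, R, T

Direct effects: B.
2 steps out: P.
3 steps out: R.
4 steps out: T.
5 steps out: N.
Not reachable from it: E, D, C, M, G.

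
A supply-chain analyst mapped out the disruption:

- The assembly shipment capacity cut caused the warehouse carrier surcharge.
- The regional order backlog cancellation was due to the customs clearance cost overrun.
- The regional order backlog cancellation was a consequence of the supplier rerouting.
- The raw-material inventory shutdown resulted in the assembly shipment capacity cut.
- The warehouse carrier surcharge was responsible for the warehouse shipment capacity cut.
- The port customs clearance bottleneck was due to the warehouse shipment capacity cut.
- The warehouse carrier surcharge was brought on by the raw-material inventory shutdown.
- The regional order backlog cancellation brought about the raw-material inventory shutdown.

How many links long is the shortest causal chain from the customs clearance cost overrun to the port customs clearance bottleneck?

5

Shortest chain: the customs clearance cost overrun → the regional order backlog cancellation → the raw-material inventory shutdown → the warehouse carrier surcharge → the warehouse shipment capacity cut → the port customs clearance bottleneck.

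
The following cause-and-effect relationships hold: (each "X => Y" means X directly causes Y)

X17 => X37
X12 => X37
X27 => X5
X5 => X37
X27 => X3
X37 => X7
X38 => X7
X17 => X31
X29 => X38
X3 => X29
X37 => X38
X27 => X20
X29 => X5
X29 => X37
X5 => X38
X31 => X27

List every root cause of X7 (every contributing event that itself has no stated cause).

X12, X17

Tracing upstream from X7: X7 ← X37 ← X17.
A separate upstream branch: X7 ← X37 ← X12.
Each of those chain origins has no stated cause.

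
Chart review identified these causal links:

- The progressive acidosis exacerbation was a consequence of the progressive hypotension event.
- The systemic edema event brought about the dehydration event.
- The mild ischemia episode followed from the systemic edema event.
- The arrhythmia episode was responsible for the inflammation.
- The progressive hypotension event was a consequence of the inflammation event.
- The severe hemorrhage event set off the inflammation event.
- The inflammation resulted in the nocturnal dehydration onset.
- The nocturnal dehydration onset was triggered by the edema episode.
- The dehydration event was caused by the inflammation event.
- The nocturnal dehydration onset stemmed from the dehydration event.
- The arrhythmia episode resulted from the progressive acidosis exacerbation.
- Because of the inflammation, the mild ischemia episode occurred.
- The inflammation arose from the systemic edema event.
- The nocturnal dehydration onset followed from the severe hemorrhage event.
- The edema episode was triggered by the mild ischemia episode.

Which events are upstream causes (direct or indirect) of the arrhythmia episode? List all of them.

Immediate cause of the arrhythmia episode: the progressive acidosis exacerbation.
Further upstream: the severe hemorrhage event, the inflammation event, the progressive hypotension event.

the inflammation event, the progressive acidosis exacerbation, the progressive hypotension event, the severe hemorrhage event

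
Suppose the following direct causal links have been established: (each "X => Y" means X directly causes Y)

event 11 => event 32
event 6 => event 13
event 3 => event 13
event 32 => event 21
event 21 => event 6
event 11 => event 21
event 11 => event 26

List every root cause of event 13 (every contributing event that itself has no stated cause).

Tracing upstream from event 13: event 13 ← event 6 ← event 21 ← event 11.
A separate upstream branch: event 13 ← event 3.
Each of those chain origins has no stated cause.

event 11, event 3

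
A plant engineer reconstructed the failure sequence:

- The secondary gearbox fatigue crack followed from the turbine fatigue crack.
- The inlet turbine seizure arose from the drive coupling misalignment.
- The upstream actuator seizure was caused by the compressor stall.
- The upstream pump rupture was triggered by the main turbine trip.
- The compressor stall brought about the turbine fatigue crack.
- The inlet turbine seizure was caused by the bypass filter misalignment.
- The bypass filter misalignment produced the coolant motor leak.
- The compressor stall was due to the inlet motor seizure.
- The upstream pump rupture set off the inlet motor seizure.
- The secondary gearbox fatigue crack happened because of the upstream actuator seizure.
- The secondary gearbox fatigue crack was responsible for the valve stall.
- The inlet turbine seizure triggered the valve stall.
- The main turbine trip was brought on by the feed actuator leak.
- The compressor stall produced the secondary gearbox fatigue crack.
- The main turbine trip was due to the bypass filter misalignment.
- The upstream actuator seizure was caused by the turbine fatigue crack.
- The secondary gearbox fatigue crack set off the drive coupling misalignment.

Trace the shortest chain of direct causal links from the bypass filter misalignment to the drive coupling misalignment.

the bypass filter misalignment → the main turbine trip
the main turbine trip → the upstream pump rupture
the upstream pump rupture → the inlet motor seizure
the inlet motor seizure → the compressor stall
the compressor stall → the secondary gearbox fatigue crack
the secondary gearbox fatigue crack → the drive coupling misalignment
Length: 6 steps.

the bypass filter misalignment → the main turbine trip → the upstream pump rupture → the inlet motor seizure → the compressor stall → the secondary gearbox fatigue crack → the drive coupling misalignment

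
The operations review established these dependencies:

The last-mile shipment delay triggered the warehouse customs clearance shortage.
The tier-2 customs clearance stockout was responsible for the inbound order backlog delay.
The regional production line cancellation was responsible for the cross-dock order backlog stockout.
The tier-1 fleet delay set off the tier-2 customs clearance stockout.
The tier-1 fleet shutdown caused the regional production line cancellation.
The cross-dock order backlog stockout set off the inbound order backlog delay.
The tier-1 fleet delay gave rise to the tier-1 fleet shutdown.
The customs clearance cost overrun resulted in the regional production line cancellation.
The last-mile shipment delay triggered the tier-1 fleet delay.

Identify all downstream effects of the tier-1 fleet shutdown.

the cross-dock order backlog stockout, the inbound order backlog delay, the regional production line cancellation

Direct effects: the regional production line cancellation.
2 steps out: the cross-dock order backlog stockout.
3 steps out: the inbound order backlog delay.
Not reachable from it: the last-mile shipment delay, the tier-1 fleet delay, the tier-2 customs clearance stockout, the warehouse customs clearance shortage, the customs clearance cost overrun.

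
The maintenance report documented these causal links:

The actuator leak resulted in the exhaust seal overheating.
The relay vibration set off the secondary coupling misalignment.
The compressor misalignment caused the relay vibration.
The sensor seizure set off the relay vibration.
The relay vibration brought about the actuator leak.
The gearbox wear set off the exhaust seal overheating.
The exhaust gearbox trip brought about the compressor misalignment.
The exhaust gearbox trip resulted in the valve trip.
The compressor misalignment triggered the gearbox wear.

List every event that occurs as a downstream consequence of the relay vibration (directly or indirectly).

the actuator leak, the exhaust seal overheating, the secondary coupling misalignment

Direct effects: the actuator leak, the secondary coupling misalignment.
2 steps out: the exhaust seal overheating.
Not reachable from it: the exhaust gearbox trip, the compressor misalignment, the gearbox wear, the valve trip, the sensor seizure.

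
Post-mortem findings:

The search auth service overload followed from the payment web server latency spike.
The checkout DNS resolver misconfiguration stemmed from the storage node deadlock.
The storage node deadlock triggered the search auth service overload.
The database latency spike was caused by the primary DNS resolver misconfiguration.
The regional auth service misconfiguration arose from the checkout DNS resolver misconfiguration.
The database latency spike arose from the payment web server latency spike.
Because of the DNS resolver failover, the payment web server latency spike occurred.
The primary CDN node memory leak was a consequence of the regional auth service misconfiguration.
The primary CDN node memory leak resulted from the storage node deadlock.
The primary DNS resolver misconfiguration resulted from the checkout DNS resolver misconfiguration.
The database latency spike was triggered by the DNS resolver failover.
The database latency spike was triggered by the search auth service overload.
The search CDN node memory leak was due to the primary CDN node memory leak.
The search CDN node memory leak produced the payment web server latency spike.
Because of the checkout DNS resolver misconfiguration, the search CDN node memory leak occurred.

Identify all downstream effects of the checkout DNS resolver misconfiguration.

the database latency spike, the payment web server latency spike, the primary CDN node memory leak, the primary DNS resolver misconfiguration, the regional auth service misconfiguration, the search CDN node memory leak, the search auth service overload

Direct effects: the regional auth service misconfiguration, the primary DNS resolver misconfiguration, the search CDN node memory leak.
2 steps out: the primary CDN node memory leak, the payment web server latency spike, the database latency spike.
3 steps out: the search auth service overload.
Not reachable from it: the DNS resolver failover, the storage node deadlock.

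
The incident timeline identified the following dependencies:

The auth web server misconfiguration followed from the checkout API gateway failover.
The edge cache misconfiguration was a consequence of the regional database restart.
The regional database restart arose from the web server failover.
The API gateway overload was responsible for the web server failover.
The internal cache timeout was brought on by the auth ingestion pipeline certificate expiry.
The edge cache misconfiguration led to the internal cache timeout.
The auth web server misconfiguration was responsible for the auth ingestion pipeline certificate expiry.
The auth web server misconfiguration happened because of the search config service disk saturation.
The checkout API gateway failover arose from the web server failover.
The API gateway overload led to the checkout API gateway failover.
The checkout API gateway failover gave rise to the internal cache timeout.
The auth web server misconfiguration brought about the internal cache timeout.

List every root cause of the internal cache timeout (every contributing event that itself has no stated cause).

the API gateway overload, the search config service disk saturation

Tracing upstream from the internal cache timeout: the internal cache timeout ← the checkout API gateway failover ← the API gateway overload.
A separate upstream branch: the internal cache timeout ← the auth web server misconfiguration ← the search config service disk saturation.
Each of those chain origins has no stated cause.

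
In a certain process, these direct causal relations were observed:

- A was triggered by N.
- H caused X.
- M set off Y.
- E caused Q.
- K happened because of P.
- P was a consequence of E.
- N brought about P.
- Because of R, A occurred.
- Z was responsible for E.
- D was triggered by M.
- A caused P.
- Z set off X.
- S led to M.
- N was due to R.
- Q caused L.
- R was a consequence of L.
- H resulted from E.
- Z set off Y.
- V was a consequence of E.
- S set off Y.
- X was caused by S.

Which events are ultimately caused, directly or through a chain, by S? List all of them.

Direct effects: M, X, Y.
2 steps out: D.
Not reachable from it: Z, E, Q, L, V, R, N, A, P, H, K.

D, M, X, Y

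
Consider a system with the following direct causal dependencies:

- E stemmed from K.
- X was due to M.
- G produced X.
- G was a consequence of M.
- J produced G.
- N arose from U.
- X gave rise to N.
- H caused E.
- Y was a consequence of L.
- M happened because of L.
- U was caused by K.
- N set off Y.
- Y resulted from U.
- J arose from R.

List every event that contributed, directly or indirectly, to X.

G, J, L, M, R

Immediate causes of X: M, G.
Further upstream: L, R, J.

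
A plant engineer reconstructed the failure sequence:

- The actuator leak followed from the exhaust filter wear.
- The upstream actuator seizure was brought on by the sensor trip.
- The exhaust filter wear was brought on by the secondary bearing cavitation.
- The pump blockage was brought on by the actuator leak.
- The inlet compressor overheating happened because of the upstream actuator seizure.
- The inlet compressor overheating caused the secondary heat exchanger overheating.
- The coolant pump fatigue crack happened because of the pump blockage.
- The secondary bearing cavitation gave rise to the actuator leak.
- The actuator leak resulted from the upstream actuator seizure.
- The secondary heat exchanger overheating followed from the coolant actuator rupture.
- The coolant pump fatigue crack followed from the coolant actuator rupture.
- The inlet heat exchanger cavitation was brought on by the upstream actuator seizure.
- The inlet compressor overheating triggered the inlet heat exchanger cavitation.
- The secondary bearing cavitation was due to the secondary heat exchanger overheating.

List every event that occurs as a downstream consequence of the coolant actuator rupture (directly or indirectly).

Direct effects: the secondary heat exchanger overheating, the coolant pump fatigue crack.
2 steps out: the secondary bearing cavitation.
3 steps out: the exhaust filter wear, the actuator leak.
4 steps out: the pump blockage.
Not reachable from it: the sensor trip, the upstream actuator seizure, the inlet compressor overheating, the inlet heat exchanger cavitation.

the actuator leak, the coolant pump fatigue crack, the exhaust filter wear, the pump blockage, the secondary bearing cavitation, the secondary heat exchanger overheating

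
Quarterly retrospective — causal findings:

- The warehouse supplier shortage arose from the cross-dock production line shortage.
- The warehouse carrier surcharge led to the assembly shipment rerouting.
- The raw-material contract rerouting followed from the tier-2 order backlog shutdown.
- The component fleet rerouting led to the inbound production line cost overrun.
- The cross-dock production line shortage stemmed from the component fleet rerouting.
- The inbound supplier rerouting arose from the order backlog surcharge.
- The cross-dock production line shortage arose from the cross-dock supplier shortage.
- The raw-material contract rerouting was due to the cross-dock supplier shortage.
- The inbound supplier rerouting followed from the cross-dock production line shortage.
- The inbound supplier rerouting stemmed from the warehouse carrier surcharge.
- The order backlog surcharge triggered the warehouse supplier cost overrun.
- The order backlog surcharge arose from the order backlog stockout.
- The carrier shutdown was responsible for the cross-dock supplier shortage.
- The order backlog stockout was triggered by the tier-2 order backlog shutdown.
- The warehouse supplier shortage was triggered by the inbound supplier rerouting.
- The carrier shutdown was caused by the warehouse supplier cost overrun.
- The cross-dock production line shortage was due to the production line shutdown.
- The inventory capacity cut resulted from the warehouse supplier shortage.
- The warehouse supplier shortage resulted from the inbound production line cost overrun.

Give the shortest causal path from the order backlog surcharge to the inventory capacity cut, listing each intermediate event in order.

the order backlog surcharge → the inbound supplier rerouting → the warehouse supplier shortage → the inventory capacity cut

the order backlog surcharge → the inbound supplier rerouting
the inbound supplier rerouting → the warehouse supplier shortage
the warehouse supplier shortage → the inventory capacity cut
Length: 3 steps.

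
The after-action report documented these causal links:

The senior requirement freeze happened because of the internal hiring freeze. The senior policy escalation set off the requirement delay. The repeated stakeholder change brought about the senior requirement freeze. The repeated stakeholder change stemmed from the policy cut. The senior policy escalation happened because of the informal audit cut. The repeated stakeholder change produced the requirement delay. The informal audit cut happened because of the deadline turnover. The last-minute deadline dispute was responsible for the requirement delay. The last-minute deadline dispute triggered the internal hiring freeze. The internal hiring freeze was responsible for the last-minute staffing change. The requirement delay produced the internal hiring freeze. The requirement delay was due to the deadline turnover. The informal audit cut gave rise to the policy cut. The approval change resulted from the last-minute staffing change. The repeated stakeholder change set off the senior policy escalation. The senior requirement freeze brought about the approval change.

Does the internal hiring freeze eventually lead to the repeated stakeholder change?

The internal hiring freeze leads to the senior requirement freeze, the last-minute staffing change, the approval change; the repeated stakeholder change is not among them.

No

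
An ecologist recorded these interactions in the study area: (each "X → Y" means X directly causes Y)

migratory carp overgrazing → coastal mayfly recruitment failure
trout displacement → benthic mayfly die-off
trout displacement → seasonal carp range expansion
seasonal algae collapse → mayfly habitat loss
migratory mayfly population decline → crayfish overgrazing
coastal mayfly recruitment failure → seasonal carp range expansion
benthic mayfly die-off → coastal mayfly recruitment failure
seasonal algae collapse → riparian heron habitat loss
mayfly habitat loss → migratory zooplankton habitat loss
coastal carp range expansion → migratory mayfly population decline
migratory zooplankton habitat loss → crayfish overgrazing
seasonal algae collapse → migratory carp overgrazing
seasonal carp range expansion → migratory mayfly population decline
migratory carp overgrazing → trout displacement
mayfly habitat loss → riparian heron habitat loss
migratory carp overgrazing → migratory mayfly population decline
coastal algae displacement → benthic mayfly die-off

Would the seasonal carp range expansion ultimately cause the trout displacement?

No

The seasonal carp range expansion leads to the migratory mayfly population decline, the crayfish overgrazing; the trout displacement is not among them.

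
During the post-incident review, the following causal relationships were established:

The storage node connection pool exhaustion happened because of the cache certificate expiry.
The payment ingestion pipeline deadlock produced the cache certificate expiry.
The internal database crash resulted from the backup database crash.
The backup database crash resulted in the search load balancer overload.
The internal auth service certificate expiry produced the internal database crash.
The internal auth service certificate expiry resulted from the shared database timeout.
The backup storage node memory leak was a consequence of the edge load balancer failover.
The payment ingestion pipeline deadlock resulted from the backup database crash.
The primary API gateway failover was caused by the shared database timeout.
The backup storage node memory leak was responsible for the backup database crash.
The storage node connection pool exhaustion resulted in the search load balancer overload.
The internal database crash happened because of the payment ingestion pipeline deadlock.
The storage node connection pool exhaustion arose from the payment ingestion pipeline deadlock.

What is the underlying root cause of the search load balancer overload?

the edge load balancer failover

Tracing upstream from the search load balancer overload: the search load balancer overload ← the backup database crash ← the backup storage node memory leak ← the edge load balancer failover.
The edge load balancer failover has no stated cause, so it is the root.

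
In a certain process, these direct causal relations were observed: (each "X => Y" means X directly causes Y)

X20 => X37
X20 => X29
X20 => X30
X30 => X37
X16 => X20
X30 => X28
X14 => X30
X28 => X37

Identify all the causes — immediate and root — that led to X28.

X14, X16, X20, X30

Immediate cause of X28: X30.
Further upstream: X16, X20, X14.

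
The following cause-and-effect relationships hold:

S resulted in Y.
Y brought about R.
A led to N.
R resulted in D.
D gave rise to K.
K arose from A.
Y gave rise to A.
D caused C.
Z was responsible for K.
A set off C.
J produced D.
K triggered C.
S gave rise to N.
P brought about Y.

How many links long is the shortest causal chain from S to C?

Shortest chain: S → Y → A → C.

3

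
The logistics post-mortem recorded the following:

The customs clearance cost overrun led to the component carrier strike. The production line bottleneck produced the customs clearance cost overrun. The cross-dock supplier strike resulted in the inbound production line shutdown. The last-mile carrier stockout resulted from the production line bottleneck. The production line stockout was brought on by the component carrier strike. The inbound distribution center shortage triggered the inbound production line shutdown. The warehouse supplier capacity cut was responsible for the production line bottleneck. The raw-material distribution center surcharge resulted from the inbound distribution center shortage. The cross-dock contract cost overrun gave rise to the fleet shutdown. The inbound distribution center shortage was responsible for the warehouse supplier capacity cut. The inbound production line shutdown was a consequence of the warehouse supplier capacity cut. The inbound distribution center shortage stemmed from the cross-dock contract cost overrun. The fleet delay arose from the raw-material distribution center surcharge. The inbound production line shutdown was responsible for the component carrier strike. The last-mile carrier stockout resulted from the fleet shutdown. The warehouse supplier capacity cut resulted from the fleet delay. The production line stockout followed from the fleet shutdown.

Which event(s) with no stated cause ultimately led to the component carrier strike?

the cross-dock contract cost overrun, the cross-dock supplier strike

Tracing upstream from the component carrier strike: the component carrier strike ← the inbound production line shutdown ← the inbound distribution center shortage ← the cross-dock contract cost overrun.
A separate upstream branch: the component carrier strike ← the inbound production line shutdown ← the cross-dock supplier strike.
Each of those chain origins has no stated cause.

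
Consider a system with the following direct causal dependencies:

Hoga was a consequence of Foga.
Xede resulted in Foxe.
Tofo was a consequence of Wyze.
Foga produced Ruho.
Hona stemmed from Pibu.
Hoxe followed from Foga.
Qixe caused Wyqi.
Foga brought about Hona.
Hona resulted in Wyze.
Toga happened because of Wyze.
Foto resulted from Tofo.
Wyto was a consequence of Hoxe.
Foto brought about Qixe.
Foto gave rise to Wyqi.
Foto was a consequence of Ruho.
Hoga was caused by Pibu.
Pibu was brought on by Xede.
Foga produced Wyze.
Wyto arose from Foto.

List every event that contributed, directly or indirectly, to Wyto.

Foga, Foto, Hona, Hoxe, Pibu, Ruho, Tofo, Wyze, Xede

Immediate causes of Wyto: Hoxe, Foto.
Further upstream: Foga, Xede, Pibu, Ruho, Hona, Wyze, Tofo.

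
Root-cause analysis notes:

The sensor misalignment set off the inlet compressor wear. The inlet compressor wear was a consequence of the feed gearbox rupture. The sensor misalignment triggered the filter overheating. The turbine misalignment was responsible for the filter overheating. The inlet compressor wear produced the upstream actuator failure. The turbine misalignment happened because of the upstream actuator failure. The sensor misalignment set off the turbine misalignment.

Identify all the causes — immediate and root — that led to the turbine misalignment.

the feed gearbox rupture, the inlet compressor wear, the sensor misalignment, the upstream actuator failure

Immediate causes of the turbine misalignment: the sensor misalignment, the upstream actuator failure.
Further upstream: the inlet compressor wear, the feed gearbox rupture.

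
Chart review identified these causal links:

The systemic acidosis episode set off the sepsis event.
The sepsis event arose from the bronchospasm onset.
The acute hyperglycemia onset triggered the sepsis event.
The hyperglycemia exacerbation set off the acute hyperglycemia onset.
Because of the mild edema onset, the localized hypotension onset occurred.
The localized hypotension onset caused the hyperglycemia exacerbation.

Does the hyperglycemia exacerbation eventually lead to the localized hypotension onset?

No

The hyperglycemia exacerbation leads to the acute hyperglycemia onset, the sepsis event; the localized hypotension onset is not among them.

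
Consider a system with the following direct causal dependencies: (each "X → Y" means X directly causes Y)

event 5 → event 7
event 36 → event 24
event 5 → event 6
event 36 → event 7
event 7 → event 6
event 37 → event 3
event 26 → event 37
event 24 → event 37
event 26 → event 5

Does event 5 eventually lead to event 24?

Event 5 leads to event 7, event 6; event 24 is not among them.

No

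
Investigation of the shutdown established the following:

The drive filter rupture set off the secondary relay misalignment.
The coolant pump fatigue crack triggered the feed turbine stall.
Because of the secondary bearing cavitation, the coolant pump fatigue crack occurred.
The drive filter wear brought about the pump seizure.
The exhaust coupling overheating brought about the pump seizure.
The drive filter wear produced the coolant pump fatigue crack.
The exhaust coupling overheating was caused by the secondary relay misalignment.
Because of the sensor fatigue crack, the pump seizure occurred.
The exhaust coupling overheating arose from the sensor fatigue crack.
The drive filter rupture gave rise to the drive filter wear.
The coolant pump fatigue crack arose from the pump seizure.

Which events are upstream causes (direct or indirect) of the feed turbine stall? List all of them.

the coolant pump fatigue crack, the drive filter rupture, the drive filter wear, the exhaust coupling overheating, the pump seizure, the secondary bearing cavitation, the secondary relay misalignment, the sensor fatigue crack

Immediate cause of the feed turbine stall: the coolant pump fatigue crack.
Further upstream: the secondary bearing cavitation, the drive filter rupture, the secondary relay misalignment, the sensor fatigue crack, the exhaust coupling overheating, the drive filter wear, the pump seizure.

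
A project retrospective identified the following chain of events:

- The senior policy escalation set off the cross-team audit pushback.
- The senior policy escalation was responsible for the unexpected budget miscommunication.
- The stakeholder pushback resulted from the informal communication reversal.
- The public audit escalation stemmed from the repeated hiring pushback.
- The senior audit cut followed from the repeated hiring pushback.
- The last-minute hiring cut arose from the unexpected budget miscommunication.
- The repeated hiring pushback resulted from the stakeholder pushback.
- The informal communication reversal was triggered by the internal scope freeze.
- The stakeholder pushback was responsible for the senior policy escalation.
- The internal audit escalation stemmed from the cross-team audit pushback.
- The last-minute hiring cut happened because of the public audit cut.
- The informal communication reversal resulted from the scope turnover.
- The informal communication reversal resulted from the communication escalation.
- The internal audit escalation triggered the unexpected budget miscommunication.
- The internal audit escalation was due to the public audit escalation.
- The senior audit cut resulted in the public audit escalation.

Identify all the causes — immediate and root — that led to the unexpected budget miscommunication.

Immediate causes of the unexpected budget miscommunication: the senior policy escalation, the internal audit escalation.
Further upstream: the communication escalation, the internal scope freeze, the scope turnover, the informal communication reversal, the stakeholder pushback, the repeated hiring pushback, the senior audit cut, the public audit escalation, the cross-team audit pushback.

the communication escalation, the cross-team audit pushback, the informal communication reversal, the internal audit escalation, the internal scope freeze, the public audit escalation, the repeated hiring pushback, the scope turnover, the senior audit cut, the senior policy escalation, the stakeholder pushback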